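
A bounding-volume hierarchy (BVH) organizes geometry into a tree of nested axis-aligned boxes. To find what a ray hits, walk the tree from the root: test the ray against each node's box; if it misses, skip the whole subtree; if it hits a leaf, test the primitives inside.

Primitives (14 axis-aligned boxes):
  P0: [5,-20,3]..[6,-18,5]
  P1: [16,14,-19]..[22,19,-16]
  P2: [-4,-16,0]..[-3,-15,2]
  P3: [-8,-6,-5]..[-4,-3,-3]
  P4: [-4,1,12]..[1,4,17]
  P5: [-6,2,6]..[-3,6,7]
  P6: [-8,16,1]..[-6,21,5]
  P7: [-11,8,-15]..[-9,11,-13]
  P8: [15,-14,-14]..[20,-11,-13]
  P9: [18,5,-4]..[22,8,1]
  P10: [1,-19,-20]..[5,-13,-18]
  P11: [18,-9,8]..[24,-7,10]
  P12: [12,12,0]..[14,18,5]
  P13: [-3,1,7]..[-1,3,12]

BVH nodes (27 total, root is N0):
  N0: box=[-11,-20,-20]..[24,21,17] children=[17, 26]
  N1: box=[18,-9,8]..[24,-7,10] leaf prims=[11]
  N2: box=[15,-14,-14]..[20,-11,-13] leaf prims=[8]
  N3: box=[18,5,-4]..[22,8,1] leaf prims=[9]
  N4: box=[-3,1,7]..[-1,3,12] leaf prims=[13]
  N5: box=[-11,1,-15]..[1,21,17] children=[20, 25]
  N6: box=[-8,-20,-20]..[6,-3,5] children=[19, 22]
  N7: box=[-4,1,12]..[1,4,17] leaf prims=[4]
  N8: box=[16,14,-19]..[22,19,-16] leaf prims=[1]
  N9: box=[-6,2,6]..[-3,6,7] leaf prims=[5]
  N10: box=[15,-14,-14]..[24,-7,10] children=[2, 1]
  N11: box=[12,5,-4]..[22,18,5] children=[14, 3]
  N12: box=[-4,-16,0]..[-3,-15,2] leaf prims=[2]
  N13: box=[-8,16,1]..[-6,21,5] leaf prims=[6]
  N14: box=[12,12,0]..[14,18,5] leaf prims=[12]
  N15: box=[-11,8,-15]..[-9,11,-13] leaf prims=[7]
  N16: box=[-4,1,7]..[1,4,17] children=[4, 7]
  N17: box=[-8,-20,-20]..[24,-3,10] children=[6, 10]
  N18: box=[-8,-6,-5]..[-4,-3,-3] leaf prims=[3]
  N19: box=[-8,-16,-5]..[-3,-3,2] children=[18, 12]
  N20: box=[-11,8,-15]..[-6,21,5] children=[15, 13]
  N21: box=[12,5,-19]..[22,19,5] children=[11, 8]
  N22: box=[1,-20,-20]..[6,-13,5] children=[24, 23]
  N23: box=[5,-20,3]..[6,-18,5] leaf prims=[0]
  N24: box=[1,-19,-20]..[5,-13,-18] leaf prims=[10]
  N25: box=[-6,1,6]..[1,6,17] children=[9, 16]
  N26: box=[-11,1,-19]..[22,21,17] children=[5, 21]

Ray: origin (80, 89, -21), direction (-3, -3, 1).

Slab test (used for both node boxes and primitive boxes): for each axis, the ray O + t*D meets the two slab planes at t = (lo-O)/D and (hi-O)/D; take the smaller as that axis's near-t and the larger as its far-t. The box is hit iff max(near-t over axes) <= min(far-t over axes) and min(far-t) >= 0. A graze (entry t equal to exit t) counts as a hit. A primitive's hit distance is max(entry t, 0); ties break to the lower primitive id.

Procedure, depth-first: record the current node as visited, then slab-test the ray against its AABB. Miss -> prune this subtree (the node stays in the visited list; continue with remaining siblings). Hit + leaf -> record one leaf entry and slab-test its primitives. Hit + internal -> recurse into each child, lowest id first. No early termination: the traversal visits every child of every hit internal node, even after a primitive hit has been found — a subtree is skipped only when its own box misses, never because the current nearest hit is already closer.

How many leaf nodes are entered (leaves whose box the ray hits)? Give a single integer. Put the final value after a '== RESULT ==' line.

Walk:
N0 x:[56/3,91/3] y:[68/3,109/3] z:[1,38] -> hit [68/3,91/3], descend [17, 26]
  N17 x:[56/3,88/3] y:[92/3,109/3] z:[1,31] -> miss, prune
  N26 x:[58/3,91/3] y:[68/3,88/3] z:[2,38] -> hit [68/3,88/3], descend [5, 21]
    N5 x:[79/3,91/3] y:[68/3,88/3] z:[6,38] -> hit [79/3,88/3], descend [20, 25]
      N20 x:[86/3,91/3] y:[68/3,27] z:[6,26] -> miss, prune
      N25 x:[79/3,86/3] y:[83/3,88/3] z:[27,38] -> hit [83/3,86/3], descend [9, 16]
        N9 x:[83/3,86/3] y:[83/3,29] z:[27,28] -> hit [83/3,28] leaf, test {P5@t=83/3}
        N16 x:[79/3,28] y:[85/3,88/3] z:[28,38] -> miss, prune
    N21 x:[58/3,68/3] y:[70/3,28] z:[2,26] -> miss, prune

Summary -> nodes [0, 17, 26, 5, 20, 25, 9, 16, 21]; box-tests=9; leaf-entries=1; first=P5

== RESULT ==
1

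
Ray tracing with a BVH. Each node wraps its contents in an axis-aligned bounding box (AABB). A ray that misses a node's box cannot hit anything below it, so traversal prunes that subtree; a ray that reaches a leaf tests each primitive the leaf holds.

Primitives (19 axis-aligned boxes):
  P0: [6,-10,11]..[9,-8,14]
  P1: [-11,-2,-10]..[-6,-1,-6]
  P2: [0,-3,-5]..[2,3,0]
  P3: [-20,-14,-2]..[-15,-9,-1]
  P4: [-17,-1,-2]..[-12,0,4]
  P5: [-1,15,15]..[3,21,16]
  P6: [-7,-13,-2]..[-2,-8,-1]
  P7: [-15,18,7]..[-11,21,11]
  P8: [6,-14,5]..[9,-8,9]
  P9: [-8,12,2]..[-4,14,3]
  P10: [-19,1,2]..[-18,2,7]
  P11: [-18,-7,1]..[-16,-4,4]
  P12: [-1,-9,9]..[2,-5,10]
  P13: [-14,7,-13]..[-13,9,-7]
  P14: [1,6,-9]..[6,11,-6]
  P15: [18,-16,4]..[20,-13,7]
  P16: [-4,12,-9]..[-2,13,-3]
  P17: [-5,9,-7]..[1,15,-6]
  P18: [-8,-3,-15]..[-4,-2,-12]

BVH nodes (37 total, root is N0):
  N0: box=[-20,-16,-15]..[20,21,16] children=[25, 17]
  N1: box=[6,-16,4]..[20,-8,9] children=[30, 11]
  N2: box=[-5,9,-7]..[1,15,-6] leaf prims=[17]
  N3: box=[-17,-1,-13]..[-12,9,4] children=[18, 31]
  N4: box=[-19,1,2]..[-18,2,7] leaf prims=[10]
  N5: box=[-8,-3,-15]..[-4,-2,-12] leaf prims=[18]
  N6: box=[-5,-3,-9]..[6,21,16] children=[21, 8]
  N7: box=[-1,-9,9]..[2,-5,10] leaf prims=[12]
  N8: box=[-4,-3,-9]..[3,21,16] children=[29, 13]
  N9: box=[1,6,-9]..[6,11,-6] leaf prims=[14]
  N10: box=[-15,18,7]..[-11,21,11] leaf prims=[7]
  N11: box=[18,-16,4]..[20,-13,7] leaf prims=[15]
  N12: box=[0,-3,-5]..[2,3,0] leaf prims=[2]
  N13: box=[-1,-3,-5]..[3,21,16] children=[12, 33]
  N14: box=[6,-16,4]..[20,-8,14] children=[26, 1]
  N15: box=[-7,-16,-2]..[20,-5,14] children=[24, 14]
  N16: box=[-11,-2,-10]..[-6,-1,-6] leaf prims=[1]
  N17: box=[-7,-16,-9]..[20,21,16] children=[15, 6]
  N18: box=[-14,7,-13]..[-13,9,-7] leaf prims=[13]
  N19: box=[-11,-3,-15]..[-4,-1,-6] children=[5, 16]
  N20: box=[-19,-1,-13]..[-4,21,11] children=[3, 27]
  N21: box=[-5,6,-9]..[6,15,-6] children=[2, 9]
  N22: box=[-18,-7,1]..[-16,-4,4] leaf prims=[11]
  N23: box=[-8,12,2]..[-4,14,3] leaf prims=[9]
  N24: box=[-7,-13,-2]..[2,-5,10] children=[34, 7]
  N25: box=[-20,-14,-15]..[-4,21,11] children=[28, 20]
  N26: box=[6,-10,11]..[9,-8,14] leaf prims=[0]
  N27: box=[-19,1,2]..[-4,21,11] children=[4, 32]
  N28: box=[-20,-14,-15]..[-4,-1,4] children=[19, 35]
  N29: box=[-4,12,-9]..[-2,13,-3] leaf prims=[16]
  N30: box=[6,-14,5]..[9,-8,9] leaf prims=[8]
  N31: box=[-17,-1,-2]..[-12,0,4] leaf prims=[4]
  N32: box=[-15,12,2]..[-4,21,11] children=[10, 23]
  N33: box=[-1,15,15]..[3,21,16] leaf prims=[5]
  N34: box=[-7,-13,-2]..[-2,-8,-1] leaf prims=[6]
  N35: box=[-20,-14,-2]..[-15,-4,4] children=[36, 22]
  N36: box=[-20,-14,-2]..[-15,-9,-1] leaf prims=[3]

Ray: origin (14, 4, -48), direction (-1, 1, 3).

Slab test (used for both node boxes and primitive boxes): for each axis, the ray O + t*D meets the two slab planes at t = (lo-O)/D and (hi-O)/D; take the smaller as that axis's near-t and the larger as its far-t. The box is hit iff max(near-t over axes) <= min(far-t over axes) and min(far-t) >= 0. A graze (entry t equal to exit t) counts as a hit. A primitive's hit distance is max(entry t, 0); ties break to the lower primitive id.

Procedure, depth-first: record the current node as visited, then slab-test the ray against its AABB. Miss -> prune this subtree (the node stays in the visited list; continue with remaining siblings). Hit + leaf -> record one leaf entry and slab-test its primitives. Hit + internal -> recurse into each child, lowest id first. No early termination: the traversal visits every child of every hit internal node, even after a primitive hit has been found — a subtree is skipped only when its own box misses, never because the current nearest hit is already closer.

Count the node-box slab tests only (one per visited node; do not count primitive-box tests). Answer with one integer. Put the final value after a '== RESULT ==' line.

Trace the traversal:
N0 x:[-6,34] y:[-20,17] z:[11,64/3] -> hit [11,17], descend [17, 25]
  N17 x:[-6,21] y:[-20,17] z:[13,64/3] -> hit [13,17], descend [6, 15]
    N6 x:[8,19] y:[-7,17] z:[13,64/3] -> hit [13,17], descend [8, 21]
      N8 x:[11,18] y:[-7,17] z:[13,64/3] -> hit [13,17], descend [13, 29]
        N13 x:[11,15] y:[-7,17] z:[43/3,64/3] -> hit [43/3,15], descend [12, 33]
          N12 x:[12,14] y:[-7,-1] z:[43/3,16] -> miss, prune
          N33 x:[11,15] y:[11,17] z:[21,64/3] -> miss, prune
        N29 x:[16,18] y:[8,9] z:[13,15] -> miss, prune
      N21 x:[8,19] y:[2,11] z:[13,14] -> miss, prune
    N15 x:[-6,21] y:[-20,-9] z:[46/3,62/3] -> miss, prune
  N25 x:[18,34] y:[-18,17] z:[11,59/3] -> miss, prune

Summary -> nodes [0, 17, 6, 8, 13, 12, 33, 29, 21, 15, 25]; box-tests=11; leaf-entries=0; first=miss

== RESULT ==
11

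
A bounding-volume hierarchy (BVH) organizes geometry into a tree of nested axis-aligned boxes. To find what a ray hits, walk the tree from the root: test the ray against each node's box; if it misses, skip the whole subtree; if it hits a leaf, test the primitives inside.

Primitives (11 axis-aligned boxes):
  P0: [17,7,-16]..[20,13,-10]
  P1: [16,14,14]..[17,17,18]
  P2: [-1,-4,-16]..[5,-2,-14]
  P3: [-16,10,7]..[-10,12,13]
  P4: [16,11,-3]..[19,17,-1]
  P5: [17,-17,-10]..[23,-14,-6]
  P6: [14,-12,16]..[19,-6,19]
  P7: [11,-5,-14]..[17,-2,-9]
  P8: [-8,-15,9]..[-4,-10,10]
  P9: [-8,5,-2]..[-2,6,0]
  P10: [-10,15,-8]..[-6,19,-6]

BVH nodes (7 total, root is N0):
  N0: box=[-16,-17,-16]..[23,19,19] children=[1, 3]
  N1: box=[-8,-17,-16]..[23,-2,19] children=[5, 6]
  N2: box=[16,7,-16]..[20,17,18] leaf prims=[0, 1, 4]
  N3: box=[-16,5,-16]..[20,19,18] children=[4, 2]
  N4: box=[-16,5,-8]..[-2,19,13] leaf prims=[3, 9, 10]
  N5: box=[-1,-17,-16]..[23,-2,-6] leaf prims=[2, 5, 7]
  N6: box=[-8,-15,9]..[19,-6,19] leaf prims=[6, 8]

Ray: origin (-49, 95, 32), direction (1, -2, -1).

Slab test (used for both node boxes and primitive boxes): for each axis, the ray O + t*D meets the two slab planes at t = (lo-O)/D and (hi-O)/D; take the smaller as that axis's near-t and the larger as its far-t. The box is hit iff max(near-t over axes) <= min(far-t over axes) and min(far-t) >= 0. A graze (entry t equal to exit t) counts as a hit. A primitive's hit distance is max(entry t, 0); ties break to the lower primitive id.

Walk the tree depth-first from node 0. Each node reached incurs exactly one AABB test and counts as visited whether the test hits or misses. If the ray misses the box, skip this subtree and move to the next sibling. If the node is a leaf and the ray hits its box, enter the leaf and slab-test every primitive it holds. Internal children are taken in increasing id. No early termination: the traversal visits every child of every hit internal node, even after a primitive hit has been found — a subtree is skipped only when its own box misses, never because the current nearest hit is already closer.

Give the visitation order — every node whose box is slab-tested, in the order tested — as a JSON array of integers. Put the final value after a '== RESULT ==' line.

Traverse from the root:
N0 x:[33,72] y:[38,56] z:[13,48] -> hit [38,48], descend [1, 3]
  N1 x:[41,72] y:[97/2,56] z:[13,48] -> miss, prune
  N3 x:[33,69] y:[38,45] z:[14,48] -> hit [38,45], descend [2, 4]
    N2 x:[65,69] y:[39,44] z:[14,48] -> miss, prune
    N4 x:[33,47] y:[38,45] z:[19,40] -> hit [38,40] leaf, test {P3(miss), P9(miss), P10@t=39}

Summary -> nodes [0, 1, 3, 2, 4]; box-tests=5; leaf-entries=1; first=P10

== RESULT ==
[0, 1, 3, 2, 4]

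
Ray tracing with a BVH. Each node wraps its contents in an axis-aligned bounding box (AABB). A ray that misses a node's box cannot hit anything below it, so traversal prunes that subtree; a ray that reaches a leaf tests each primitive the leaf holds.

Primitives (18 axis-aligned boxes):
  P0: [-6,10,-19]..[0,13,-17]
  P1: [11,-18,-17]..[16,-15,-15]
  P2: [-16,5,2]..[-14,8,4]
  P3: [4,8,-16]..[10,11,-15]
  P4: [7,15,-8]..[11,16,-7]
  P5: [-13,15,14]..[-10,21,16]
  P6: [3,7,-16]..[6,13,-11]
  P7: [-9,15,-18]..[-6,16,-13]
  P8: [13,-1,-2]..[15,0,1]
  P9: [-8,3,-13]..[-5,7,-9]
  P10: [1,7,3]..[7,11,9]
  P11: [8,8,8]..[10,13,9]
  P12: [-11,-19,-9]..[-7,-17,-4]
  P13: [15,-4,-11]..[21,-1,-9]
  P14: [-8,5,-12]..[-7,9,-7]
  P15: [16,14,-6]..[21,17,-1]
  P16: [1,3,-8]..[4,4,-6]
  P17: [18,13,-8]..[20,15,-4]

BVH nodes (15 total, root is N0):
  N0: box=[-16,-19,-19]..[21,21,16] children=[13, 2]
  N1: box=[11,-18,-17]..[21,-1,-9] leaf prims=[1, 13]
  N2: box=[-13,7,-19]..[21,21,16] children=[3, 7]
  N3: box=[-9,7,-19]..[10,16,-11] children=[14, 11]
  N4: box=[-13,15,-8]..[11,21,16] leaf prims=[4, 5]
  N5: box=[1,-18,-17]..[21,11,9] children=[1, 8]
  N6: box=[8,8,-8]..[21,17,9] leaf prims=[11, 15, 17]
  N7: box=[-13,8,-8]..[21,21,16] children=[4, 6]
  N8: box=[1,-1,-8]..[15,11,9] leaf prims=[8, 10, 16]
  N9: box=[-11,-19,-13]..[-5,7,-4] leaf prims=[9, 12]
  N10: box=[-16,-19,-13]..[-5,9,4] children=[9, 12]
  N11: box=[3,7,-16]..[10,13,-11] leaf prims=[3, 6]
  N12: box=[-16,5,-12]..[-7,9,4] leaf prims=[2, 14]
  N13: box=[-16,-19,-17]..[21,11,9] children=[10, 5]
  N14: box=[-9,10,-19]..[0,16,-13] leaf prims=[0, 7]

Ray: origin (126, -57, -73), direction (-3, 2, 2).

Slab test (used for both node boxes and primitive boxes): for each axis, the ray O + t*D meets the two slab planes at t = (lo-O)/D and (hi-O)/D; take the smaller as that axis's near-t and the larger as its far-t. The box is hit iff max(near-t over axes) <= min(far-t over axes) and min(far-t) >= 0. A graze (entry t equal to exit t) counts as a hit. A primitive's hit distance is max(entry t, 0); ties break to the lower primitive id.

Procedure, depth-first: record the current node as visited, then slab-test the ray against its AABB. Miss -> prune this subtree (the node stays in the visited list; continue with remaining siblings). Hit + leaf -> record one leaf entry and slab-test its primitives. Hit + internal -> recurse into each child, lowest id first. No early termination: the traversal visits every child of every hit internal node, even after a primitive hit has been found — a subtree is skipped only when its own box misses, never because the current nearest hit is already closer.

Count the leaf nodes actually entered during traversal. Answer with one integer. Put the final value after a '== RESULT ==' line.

Walk:
N0 x:[35,142/3] y:[19,39] z:[27,89/2] -> hit [35,39], descend [2, 13]
  N2 x:[35,139/3] y:[32,39] z:[27,89/2] -> hit [35,39], descend [3, 7]
    N3 x:[116/3,45] y:[32,73/2] z:[27,31] -> miss, prune
    N7 x:[35,139/3] y:[65/2,39] z:[65/2,89/2] -> hit [35,39], descend [4, 6]
      N4 x:[115/3,139/3] y:[36,39] z:[65/2,89/2] -> hit [115/3,39] leaf, test {P4(miss), P5(miss)}
      N6 x:[35,118/3] y:[65/2,37] z:[65/2,41] -> hit [35,37] leaf, test {P11(miss), P15@t=71/2, P17(miss)}
  N13 x:[35,142/3] y:[19,34] z:[28,41] -> miss, prune

Visited [0, 2, 3, 7, 4, 6, 13]. Tests: 7 box, 2 leaf. Nearest: P15.

== RESULT ==
2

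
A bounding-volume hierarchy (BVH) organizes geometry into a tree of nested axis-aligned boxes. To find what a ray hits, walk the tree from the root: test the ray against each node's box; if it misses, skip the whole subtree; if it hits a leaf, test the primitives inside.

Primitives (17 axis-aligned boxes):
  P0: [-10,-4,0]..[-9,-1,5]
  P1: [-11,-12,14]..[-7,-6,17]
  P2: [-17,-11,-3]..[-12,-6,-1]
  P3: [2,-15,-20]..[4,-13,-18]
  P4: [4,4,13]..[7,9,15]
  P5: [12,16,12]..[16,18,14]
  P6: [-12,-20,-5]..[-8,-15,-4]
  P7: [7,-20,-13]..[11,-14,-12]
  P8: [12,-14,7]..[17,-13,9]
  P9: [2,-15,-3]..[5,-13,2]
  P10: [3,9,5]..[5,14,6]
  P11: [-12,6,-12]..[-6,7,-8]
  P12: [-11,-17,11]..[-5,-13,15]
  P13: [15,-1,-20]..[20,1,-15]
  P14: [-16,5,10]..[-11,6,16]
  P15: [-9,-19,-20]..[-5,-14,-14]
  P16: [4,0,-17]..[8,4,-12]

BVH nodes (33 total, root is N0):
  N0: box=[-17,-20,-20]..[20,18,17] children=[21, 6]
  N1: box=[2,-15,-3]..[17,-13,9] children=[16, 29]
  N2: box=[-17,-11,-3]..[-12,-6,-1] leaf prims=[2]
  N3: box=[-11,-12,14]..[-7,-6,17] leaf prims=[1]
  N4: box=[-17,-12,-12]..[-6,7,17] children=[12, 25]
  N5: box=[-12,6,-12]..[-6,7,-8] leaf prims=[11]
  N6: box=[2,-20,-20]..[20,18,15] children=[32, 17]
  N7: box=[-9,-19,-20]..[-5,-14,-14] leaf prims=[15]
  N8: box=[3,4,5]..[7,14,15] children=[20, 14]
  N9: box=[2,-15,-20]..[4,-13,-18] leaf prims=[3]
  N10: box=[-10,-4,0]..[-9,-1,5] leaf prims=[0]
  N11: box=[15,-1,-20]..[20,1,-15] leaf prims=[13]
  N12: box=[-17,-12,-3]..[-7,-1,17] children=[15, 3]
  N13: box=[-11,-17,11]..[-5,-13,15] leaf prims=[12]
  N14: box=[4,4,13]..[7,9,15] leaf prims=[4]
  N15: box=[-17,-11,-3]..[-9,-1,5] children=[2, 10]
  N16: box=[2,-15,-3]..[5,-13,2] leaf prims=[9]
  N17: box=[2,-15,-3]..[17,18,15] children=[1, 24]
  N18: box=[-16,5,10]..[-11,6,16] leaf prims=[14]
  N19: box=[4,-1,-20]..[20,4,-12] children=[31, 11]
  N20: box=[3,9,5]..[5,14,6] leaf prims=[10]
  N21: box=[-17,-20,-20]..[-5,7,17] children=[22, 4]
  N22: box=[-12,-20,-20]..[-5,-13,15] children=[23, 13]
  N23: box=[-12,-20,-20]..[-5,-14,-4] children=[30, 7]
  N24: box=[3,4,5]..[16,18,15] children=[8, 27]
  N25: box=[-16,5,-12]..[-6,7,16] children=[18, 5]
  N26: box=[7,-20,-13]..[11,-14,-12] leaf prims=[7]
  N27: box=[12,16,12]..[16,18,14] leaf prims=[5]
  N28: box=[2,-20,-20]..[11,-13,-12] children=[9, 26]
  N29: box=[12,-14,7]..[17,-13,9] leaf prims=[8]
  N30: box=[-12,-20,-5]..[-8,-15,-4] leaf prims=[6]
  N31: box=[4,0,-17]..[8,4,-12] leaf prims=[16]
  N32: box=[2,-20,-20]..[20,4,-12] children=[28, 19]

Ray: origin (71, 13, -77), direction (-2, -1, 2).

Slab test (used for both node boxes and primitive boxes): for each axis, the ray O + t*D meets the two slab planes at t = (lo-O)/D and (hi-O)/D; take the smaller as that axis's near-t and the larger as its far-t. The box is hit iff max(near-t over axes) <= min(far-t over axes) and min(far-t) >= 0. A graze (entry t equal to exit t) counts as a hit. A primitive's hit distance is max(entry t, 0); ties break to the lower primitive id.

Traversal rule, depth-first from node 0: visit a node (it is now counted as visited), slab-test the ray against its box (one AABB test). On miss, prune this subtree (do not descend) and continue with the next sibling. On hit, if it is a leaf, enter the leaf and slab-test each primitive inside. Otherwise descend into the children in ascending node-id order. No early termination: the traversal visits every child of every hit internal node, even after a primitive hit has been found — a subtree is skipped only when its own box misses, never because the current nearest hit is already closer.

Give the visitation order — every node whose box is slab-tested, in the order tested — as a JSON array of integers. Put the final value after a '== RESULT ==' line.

Walk:
N0 x:[51/2,44] y:[-5,33] z:[57/2,47] -> hit [57/2,33], descend [6, 21]
  N6 x:[51/2,69/2] y:[-5,33] z:[57/2,46] -> hit [57/2,33], descend [17, 32]
    N17 x:[27,69/2] y:[-5,28] z:[37,46] -> miss, prune
    N32 x:[51/2,69/2] y:[9,33] z:[57/2,65/2] -> hit [57/2,65/2], descend [19, 28]
      N19 x:[51/2,67/2] y:[9,14] z:[57/2,65/2] -> miss, prune
      N28 x:[30,69/2] y:[26,33] z:[57/2,65/2] -> hit [30,65/2], descend [9, 26]
        N9 x:[67/2,69/2] y:[26,28] z:[57/2,59/2] -> miss, prune
        N26 x:[30,32] y:[27,33] z:[32,65/2] -> hit [32,32] leaf, test {P7@t=32}
  N21 x:[38,44] y:[6,33] z:[57/2,47] -> miss, prune

Summary -> nodes [0, 6, 17, 32, 19, 28, 9, 26, 21]; box-tests=9; leaf-entries=1; first=P7

== RESULT ==
[0, 6, 17, 32, 19, 28, 9, 26, 21]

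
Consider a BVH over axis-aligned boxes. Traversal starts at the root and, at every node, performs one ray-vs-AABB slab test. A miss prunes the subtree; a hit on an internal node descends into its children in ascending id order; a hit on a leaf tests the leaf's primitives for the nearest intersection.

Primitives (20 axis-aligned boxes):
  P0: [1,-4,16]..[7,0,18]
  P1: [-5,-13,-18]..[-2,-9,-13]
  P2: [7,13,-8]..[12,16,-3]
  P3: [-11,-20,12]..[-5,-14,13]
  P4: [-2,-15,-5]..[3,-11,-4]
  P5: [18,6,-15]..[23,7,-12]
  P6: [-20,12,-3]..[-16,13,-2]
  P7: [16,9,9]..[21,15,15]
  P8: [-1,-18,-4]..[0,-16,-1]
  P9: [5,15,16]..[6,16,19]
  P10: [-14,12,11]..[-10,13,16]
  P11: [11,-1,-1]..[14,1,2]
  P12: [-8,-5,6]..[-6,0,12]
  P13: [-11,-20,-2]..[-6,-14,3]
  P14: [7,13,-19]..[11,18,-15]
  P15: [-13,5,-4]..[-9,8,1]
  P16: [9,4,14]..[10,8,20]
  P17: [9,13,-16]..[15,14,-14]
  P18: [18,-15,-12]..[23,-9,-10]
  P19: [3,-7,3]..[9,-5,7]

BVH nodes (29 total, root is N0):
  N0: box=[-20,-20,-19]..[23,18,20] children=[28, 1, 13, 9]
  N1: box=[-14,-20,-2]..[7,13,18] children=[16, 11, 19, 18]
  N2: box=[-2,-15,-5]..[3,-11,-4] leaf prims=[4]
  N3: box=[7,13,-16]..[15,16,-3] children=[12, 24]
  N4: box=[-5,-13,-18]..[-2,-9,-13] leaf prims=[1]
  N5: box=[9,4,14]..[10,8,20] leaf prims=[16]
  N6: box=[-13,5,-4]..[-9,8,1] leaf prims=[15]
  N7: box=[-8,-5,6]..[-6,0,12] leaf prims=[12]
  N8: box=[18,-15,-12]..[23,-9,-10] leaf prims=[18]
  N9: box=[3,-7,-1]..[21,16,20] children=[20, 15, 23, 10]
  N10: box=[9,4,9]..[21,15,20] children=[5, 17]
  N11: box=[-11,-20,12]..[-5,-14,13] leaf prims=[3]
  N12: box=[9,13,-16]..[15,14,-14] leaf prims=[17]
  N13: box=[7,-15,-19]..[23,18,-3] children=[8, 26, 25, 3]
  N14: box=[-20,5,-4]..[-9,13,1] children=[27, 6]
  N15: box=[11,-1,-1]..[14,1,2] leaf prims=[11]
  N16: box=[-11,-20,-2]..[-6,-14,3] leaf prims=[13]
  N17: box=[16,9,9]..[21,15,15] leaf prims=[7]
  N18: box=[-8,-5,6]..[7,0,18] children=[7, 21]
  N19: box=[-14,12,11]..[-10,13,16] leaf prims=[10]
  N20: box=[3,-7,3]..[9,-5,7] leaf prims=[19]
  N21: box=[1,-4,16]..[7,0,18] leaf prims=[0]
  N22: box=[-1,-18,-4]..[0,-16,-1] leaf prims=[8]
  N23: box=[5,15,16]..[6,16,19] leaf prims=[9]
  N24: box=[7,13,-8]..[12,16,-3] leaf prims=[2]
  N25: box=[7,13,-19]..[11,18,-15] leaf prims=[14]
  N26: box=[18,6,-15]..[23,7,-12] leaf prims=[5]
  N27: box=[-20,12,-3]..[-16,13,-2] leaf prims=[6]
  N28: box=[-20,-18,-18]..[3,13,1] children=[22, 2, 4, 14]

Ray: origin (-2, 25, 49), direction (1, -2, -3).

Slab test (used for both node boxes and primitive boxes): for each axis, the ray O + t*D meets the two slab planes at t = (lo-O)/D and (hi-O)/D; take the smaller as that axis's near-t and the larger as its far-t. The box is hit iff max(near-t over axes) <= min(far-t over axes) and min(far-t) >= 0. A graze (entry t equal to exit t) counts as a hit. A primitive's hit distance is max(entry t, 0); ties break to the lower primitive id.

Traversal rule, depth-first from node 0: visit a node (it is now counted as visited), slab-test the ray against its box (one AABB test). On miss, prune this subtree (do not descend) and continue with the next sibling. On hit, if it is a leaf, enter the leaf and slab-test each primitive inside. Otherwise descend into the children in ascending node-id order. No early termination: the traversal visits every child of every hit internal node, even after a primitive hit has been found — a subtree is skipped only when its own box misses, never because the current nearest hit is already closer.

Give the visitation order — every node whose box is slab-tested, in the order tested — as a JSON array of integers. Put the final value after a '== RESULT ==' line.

Walk:
N0 x:[-18,25] y:[7/2,45/2] z:[29/3,68/3] -> hit [29/3,45/2], descend [1, 9, 13, 28]
  N1 x:[-12,9] y:[6,45/2] z:[31/3,17] -> miss, prune
  N9 x:[5,23] y:[9/2,16] z:[29/3,50/3] -> hit [29/3,16], descend [10, 15, 20, 23]
    N10 x:[11,23] y:[5,21/2] z:[29/3,40/3] -> miss, prune
    N15 x:[13,16] y:[12,13] z:[47/3,50/3] -> miss, prune
    N20 x:[5,11] y:[15,16] z:[14,46/3] -> miss, prune
    N23 x:[7,8] y:[9/2,5] z:[10,11] -> miss, prune
  N13 x:[9,25] y:[7/2,20] z:[52/3,68/3] -> hit [52/3,20], descend [3, 8, 25, 26]
    N3 x:[9,17] y:[9/2,6] z:[52/3,65/3] -> miss, prune
    N8 x:[20,25] y:[17,20] z:[59/3,61/3] -> hit [20,20] leaf, test {P18@t=20}
    N25 x:[9,13] y:[7/2,6] z:[64/3,68/3] -> miss, prune
    N26 x:[20,25] y:[9,19/2] z:[61/3,64/3] -> miss, prune
  N28 x:[-18,5] y:[6,43/2] z:[16,67/3] -> miss, prune

13 AABB tests over nodes [0, 1, 9, 10, 15, 20, 23, 13, 3, 8, 25, 26, 28]; 1 leaf entered; closest P18.

== RESULT ==
[0, 1, 9, 10, 15, 20, 23, 13, 3, 8, 25, 26, 28]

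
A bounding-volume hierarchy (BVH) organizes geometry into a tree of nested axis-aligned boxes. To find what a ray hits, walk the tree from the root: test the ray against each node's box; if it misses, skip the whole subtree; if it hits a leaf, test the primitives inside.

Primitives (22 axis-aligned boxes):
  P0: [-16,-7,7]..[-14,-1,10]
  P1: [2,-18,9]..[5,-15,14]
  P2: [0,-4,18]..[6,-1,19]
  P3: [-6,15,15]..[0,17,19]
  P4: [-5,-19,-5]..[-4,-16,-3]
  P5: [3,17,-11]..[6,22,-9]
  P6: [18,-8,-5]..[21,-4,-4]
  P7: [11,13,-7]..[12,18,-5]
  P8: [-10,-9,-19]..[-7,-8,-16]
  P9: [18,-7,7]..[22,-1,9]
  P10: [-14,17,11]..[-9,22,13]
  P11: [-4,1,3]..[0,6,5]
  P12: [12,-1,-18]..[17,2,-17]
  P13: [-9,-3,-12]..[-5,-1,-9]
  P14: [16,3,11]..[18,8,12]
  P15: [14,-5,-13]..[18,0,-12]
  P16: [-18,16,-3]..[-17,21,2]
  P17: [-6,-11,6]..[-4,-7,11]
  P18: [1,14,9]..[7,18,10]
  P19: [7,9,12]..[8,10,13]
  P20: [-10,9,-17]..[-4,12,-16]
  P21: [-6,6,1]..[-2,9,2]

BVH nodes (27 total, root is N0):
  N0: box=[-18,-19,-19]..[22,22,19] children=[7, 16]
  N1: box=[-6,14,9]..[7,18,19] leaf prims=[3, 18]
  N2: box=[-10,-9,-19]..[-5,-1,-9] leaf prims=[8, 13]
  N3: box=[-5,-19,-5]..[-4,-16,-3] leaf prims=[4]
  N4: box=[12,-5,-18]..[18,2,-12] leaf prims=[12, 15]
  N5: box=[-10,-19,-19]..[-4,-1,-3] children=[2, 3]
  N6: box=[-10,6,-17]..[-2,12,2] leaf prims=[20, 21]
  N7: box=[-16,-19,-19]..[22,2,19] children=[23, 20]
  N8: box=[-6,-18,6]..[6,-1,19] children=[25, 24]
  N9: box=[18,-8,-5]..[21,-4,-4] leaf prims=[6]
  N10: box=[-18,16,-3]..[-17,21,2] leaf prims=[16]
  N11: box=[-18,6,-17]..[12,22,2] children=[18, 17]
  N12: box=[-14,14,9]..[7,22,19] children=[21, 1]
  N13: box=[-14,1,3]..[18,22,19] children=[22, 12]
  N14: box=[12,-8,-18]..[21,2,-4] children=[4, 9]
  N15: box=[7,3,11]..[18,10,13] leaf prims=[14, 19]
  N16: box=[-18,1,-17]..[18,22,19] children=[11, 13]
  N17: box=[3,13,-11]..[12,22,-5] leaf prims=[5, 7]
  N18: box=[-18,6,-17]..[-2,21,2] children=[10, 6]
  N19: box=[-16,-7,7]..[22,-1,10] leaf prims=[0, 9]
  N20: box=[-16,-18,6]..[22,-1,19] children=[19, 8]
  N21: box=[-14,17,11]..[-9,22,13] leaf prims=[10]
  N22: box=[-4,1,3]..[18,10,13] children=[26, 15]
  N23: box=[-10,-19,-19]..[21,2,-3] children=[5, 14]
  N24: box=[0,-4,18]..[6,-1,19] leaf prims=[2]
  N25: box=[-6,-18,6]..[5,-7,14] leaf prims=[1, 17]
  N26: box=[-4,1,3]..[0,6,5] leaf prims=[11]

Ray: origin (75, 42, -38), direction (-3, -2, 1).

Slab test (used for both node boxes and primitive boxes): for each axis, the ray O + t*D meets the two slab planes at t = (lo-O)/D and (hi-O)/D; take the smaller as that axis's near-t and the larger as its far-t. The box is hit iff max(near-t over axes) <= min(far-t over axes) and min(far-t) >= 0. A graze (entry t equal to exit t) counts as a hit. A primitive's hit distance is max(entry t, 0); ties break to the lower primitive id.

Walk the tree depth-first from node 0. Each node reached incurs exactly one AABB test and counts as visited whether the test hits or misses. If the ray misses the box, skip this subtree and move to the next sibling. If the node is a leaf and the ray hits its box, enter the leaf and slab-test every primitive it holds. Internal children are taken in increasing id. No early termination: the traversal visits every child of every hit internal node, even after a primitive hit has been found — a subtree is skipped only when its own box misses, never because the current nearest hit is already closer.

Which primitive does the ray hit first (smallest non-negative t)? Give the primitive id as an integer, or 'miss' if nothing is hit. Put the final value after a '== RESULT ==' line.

Walk:
N0 x:[53/3,31] y:[10,61/2] z:[19,57] -> hit [19,61/2], descend [7, 16]
  N7 x:[53/3,91/3] y:[20,61/2] z:[19,57] -> hit [20,91/3], descend [20, 23]
    N20 x:[53/3,91/3] y:[43/2,30] z:[44,57] -> miss, prune
    N23 x:[18,85/3] y:[20,61/2] z:[19,35] -> hit [20,85/3], descend [5, 14]
      N5 x:[79/3,85/3] y:[43/2,61/2] z:[19,35] -> hit [79/3,85/3], descend [2, 3]
        N2 x:[80/3,85/3] y:[43/2,51/2] z:[19,29] -> miss, prune
        N3 x:[79/3,80/3] y:[29,61/2] z:[33,35] -> miss, prune
      N14 x:[18,21] y:[20,25] z:[20,34] -> hit [20,21], descend [4, 9]
        N4 x:[19,21] y:[20,47/2] z:[20,26] -> hit [20,21] leaf, test {P12@t=20, P15(miss)}
        N9 x:[18,19] y:[23,25] z:[33,34] -> miss, prune
  N16 x:[19,31] y:[10,41/2] z:[21,57] -> miss, prune

Summary -> nodes [0, 7, 20, 23, 5, 2, 3, 14, 4, 9, 16]; box-tests=11; leaf-entries=1; first=P12

== RESULT ==
12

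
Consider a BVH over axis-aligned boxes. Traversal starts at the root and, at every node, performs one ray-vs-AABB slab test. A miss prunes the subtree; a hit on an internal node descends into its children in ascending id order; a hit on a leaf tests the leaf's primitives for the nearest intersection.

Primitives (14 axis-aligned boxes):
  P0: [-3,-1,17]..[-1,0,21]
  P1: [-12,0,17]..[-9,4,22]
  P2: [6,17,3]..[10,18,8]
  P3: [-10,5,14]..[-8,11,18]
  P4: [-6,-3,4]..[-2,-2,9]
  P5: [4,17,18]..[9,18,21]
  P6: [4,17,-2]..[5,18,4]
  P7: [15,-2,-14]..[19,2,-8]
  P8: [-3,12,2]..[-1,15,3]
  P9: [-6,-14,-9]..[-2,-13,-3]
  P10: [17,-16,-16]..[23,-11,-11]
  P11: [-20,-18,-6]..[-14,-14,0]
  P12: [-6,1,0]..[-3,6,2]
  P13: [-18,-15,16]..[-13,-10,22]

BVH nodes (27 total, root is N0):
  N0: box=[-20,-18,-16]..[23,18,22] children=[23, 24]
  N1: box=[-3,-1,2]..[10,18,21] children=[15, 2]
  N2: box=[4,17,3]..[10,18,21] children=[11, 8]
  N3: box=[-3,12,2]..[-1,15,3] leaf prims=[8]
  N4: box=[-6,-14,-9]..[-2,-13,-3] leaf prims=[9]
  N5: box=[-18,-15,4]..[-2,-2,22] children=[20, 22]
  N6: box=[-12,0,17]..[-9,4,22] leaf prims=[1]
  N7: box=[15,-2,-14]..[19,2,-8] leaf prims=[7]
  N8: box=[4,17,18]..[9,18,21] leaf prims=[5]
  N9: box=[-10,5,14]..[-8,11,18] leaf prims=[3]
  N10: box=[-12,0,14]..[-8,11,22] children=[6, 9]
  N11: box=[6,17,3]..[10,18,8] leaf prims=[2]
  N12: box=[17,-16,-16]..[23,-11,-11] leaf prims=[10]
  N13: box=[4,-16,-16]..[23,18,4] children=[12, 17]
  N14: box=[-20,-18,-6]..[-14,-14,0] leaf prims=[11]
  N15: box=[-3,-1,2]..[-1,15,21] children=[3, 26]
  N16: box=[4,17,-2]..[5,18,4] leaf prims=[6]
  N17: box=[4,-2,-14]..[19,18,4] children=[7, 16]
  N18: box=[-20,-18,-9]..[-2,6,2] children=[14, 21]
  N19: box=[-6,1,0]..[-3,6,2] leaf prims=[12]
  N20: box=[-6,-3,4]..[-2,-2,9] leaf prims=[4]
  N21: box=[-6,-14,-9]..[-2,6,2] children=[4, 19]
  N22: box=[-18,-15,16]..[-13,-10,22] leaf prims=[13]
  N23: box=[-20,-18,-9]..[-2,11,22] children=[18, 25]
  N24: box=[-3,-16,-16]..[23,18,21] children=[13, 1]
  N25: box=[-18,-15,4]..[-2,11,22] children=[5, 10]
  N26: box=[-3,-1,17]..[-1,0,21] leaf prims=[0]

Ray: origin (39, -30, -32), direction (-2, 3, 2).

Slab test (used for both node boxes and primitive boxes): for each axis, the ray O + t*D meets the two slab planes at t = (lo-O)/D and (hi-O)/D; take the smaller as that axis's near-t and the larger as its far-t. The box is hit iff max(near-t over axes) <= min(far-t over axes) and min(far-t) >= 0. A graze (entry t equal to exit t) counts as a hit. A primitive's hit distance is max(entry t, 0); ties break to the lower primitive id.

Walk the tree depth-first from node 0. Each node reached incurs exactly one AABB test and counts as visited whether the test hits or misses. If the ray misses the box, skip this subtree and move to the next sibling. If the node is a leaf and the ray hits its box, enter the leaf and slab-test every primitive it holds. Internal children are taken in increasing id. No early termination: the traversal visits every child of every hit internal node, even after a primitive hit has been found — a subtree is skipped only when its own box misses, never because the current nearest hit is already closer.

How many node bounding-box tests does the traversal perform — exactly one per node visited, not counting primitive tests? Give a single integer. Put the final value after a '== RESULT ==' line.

Traverse from the root:
N0 x:[8,59/2] y:[4,16] z:[8,27] -> hit [8,16], descend [23, 24]
  N23 x:[41/2,59/2] y:[4,41/3] z:[23/2,27] -> miss, prune
  N24 x:[8,21] y:[14/3,16] z:[8,53/2] -> hit [8,16], descend [1, 13]
    N1 x:[29/2,21] y:[29/3,16] z:[17,53/2] -> miss, prune
    N13 x:[8,35/2] y:[14/3,16] z:[8,18] -> hit [8,16], descend [12, 17]
      N12 x:[8,11] y:[14/3,19/3] z:[8,21/2] -> miss, prune
      N17 x:[10,35/2] y:[28/3,16] z:[9,18] -> hit [10,16], descend [7, 16]
        N7 x:[10,12] y:[28/3,32/3] z:[9,12] -> hit [10,32/3] leaf, test {P7@t=10}
        N16 x:[17,35/2] y:[47/3,16] z:[15,18] -> miss, prune

Visited [0, 23, 24, 1, 13, 12, 17, 7, 16]. Tests: 9 box, 1 leaf. Nearest: P7.

== RESULT ==
9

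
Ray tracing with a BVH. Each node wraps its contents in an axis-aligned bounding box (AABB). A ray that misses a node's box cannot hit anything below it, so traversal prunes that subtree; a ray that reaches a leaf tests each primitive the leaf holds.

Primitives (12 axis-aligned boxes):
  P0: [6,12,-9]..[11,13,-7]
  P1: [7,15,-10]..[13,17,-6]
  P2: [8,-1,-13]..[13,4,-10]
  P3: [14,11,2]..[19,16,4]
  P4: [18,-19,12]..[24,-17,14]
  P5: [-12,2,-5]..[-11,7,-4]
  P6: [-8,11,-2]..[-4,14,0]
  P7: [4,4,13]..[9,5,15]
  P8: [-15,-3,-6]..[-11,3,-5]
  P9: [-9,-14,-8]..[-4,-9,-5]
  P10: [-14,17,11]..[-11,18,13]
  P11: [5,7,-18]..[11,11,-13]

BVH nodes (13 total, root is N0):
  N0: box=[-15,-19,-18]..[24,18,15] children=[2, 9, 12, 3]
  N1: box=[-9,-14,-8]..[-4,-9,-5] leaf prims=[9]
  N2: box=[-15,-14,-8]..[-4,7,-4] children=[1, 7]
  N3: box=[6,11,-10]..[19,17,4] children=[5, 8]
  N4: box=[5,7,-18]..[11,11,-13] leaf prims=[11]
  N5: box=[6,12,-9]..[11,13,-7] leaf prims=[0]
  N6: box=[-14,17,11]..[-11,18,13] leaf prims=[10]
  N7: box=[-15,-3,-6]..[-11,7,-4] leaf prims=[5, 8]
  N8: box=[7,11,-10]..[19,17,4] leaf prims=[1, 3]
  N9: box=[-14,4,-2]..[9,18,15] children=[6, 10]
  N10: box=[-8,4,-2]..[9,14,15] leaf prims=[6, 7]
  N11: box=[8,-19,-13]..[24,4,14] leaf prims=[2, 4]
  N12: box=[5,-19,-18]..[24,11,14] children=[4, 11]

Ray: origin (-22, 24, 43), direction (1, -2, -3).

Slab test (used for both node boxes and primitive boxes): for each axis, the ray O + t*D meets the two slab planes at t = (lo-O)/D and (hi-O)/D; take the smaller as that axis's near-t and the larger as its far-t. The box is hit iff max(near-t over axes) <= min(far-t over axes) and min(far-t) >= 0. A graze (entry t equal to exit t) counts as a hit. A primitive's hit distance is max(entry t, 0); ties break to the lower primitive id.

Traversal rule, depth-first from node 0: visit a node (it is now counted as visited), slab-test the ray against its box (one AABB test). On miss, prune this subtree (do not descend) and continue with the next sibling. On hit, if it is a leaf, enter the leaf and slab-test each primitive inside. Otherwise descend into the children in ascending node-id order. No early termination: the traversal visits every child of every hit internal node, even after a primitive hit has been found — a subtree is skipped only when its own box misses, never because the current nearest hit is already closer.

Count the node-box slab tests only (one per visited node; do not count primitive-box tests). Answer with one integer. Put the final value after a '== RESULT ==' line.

Trace the traversal:
N0 x:[7,46] y:[3,43/2] z:[28/3,61/3] -> hit [28/3,61/3], descend [2, 3, 9, 12]
  N2 x:[7,18] y:[17/2,19] z:[47/3,17] -> hit [47/3,17], descend [1, 7]
    N1 x:[13,18] y:[33/2,19] z:[16,17] -> hit [33/2,17] leaf, test {P9@t=33/2}
    N7 x:[7,11] y:[17/2,27/2] z:[47/3,49/3] -> miss, prune
  N3 x:[28,41] y:[7/2,13/2] z:[13,53/3] -> miss, prune
  N9 x:[8,31] y:[3,10] z:[28/3,15] -> hit [28/3,10], descend [6, 10]
    N6 x:[8,11] y:[3,7/2] z:[10,32/3] -> miss, prune
    N10 x:[14,31] y:[5,10] z:[28/3,15] -> miss, prune
  N12 x:[27,46] y:[13/2,43/2] z:[29/3,61/3] -> miss, prune

order=[0, 2, 1, 7, 3, 9, 6, 10, 12]  |boxes|=9  |leaves|=1  hit=P9

== RESULT ==
9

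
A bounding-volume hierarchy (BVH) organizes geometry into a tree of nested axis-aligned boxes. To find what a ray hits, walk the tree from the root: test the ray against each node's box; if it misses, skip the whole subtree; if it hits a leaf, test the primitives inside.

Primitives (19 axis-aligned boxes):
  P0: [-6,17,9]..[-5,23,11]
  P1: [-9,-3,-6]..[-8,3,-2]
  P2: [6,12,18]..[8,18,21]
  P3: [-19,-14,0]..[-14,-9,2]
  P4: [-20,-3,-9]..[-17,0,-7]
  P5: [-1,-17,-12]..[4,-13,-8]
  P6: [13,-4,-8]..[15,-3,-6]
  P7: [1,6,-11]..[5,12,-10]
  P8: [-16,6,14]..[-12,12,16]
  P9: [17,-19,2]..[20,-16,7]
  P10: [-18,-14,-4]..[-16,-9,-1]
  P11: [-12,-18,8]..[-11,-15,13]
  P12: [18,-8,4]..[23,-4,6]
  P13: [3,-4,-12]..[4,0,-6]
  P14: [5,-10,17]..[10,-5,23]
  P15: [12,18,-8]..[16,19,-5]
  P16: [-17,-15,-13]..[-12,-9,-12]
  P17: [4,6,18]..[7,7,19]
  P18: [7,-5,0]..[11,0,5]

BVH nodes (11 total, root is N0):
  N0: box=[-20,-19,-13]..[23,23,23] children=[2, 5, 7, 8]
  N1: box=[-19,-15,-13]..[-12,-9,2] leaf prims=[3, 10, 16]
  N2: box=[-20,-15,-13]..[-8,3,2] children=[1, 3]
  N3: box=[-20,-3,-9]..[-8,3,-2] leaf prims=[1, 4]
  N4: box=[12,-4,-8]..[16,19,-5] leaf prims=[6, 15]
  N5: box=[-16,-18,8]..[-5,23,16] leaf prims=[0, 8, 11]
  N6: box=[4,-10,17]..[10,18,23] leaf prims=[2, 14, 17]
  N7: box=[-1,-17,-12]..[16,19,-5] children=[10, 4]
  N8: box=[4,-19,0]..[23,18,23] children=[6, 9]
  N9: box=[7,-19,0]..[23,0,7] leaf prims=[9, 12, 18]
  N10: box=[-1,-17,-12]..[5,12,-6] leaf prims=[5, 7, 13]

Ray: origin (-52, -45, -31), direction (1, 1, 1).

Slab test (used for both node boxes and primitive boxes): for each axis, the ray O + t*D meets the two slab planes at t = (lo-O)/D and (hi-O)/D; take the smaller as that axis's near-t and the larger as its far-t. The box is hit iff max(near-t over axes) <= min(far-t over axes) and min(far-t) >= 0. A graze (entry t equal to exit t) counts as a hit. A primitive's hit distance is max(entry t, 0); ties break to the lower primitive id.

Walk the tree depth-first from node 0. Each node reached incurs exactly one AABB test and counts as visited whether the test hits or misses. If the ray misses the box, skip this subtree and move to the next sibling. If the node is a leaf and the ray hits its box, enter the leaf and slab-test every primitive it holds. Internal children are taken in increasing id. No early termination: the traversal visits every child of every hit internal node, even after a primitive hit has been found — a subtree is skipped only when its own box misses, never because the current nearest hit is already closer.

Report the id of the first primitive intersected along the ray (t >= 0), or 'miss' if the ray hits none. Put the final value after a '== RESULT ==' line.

Traverse from the root:
N0 x:[32,75] y:[26,68] z:[18,54] -> hit [32,54], descend [2, 5, 7, 8]
  N2 x:[32,44] y:[30,48] z:[18,33] -> hit [32,33], descend [1, 3]
    N1 x:[33,40] y:[30,36] z:[18,33] -> hit [33,33] leaf, test {P3@t=33, P10(miss), P16(miss)}
    N3 x:[32,44] y:[42,48] z:[22,29] -> miss, prune
  N5 x:[36,47] y:[27,68] z:[39,47] -> hit [39,47] leaf, test {P0(miss), P8(miss), P11(miss)}
  N7 x:[51,68] y:[28,64] z:[19,26] -> miss, prune
  N8 x:[56,75] y:[26,63] z:[31,54] -> miss, prune

7 AABB tests over nodes [0, 2, 1, 3, 5, 7, 8]; 2 leaves entered; closest P3.

== RESULT ==
3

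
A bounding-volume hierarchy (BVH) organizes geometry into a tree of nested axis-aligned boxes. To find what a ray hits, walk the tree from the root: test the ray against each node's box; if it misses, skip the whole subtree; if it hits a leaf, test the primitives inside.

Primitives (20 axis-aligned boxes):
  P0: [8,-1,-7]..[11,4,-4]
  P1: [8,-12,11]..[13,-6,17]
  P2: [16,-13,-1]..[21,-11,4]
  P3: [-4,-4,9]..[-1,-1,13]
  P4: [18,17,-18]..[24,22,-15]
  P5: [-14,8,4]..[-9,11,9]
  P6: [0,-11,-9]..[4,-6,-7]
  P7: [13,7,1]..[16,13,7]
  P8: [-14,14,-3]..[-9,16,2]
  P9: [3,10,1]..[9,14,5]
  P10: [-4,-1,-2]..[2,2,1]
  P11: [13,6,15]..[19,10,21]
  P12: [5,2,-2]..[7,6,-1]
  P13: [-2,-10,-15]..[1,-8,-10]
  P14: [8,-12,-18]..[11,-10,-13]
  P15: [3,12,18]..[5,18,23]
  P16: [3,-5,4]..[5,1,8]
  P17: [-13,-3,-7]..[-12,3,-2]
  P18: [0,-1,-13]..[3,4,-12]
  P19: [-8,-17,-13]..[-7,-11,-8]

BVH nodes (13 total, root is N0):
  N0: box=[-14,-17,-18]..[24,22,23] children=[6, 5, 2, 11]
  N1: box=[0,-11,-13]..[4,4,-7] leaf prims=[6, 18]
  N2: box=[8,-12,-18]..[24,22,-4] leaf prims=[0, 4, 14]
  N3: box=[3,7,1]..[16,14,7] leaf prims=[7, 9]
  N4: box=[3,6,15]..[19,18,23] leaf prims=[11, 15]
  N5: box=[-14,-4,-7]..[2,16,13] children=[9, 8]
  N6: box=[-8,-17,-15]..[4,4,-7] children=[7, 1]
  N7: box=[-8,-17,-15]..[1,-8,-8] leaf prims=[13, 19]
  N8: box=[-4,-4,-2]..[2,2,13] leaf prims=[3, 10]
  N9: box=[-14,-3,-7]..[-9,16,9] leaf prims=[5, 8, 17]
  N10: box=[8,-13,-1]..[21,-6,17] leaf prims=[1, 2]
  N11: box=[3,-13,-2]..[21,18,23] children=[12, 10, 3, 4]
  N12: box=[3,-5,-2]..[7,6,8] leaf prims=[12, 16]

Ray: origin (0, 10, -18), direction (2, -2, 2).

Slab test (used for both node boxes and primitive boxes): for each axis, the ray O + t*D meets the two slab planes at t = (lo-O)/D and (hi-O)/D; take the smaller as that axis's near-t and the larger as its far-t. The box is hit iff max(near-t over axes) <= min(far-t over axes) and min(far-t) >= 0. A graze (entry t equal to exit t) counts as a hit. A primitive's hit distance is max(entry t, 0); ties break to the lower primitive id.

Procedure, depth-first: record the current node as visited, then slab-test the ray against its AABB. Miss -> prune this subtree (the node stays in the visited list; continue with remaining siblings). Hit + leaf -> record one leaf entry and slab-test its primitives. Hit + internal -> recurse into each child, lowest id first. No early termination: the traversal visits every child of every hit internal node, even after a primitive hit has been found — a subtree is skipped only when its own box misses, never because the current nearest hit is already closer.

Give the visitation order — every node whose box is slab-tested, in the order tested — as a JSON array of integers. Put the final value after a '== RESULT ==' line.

Walk:
N0 x:[-7,12] y:[-6,27/2] z:[0,41/2] -> hit [0,12], descend [2, 5, 6, 11]
  N2 x:[4,12] y:[-6,11] z:[0,7] -> hit [4,7] leaf, test {P0@t=11/2, P4(miss), P14(miss)}
  N5 x:[-7,1] y:[-3,7] z:[11/2,31/2] -> miss, prune
  N6 x:[-4,2] y:[3,27/2] z:[3/2,11/2] -> miss, prune
  N11 x:[3/2,21/2] y:[-4,23/2] z:[8,41/2] -> hit [8,21/2], descend [3, 4, 10, 12]
    N3 x:[3/2,8] y:[-2,3/2] z:[19/2,25/2] -> miss, prune
    N4 x:[3/2,19/2] y:[-4,2] z:[33/2,41/2] -> miss, prune
    N10 x:[4,21/2] y:[8,23/2] z:[17/2,35/2] -> hit [17/2,21/2] leaf, test {P1(miss), P2@t=21/2}
    N12 x:[3/2,7/2] y:[2,15/2] z:[8,13] -> miss, prune

order=[0, 2, 5, 6, 11, 3, 4, 10, 12]  |boxes|=9  |leaves|=2  hit=P0

== RESULT ==
[0, 2, 5, 6, 11, 3, 4, 10, 12]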